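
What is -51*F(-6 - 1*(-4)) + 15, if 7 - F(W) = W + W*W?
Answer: -240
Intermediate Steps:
F(W) = 7 - W - W² (F(W) = 7 - (W + W*W) = 7 - (W + W²) = 7 + (-W - W²) = 7 - W - W²)
-51*F(-6 - 1*(-4)) + 15 = -51*(7 - (-6 - 1*(-4)) - (-6 - 1*(-4))²) + 15 = -51*(7 - (-6 + 4) - (-6 + 4)²) + 15 = -51*(7 - 1*(-2) - 1*(-2)²) + 15 = -51*(7 + 2 - 1*4) + 15 = -51*(7 + 2 - 4) + 15 = -51*5 + 15 = -255 + 15 = -240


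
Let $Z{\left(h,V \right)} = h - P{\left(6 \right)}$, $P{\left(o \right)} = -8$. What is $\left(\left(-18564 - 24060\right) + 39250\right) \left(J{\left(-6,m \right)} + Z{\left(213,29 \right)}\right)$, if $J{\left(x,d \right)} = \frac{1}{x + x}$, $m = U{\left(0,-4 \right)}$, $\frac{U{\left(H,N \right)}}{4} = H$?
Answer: $- \frac{4472237}{6} \approx -7.4537 \cdot 10^{5}$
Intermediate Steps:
$U{\left(H,N \right)} = 4 H$
$m = 0$ ($m = 4 \cdot 0 = 0$)
$Z{\left(h,V \right)} = 8 + h$ ($Z{\left(h,V \right)} = h - -8 = h + 8 = 8 + h$)
$J{\left(x,d \right)} = \frac{1}{2 x}$
$\left(\left(-18564 - 24060\right) + 39250\right) \left(J{\left(-6,m \right)} + Z{\left(213,29 \right)}\right) = \left(\left(-18564 - 24060\right) + 39250\right) \left(\frac{1}{2 \left(-6\right)} + \left(8 + 213\right)\right) = \left(\left(-18564 - 24060\right) + 39250\right) \left(\frac{1}{2} \left(- \frac{1}{6}\right) + 221\right) = \left(-42624 + 39250\right) \left(- \frac{1}{12} + 221\right) = \left(-3374\right) \frac{2651}{12} = - \frac{4472237}{6}$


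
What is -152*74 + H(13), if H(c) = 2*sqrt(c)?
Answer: -11248 + 2*sqrt(13) ≈ -11241.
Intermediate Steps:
-152*74 + H(13) = -152*74 + 2*sqrt(13) = -11248 + 2*sqrt(13)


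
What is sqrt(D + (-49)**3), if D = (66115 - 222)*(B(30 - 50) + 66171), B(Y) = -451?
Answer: sqrt(4330370311) ≈ 65806.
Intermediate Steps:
D = 4330487960 (D = (66115 - 222)*(-451 + 66171) = 65893*65720 = 4330487960)
sqrt(D + (-49)**3) = sqrt(4330487960 + (-49)**3) = sqrt(4330487960 - 117649) = sqrt(4330370311)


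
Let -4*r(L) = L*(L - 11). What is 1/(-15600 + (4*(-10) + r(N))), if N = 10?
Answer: -2/31275 ≈ -6.3949e-5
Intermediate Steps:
r(L) = -L*(-11 + L)/4 (r(L) = -L*(L - 11)/4 = -L*(-11 + L)/4)
1/(-15600 + (4*(-10) + r(N))) = 1/(-15600 + (4*(-10) + (¼)*10*(11 - 1*10))) = 1/(-15600 + (-40 + (¼)*10*(11 - 10))) = 1/(-15600 + (-40 + (¼)*10*1)) = 1/(-15600 + (-40 + 5/2)) = 1/(-15600 - 75/2) = 1/(-31275/2) = -2/31275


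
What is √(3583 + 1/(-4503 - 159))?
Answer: √8652643510/1554 ≈ 59.858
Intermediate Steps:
√(3583 + 1/(-4503 - 159)) = √(3583 + 1/(-4662)) = √(3583 - 1/4662) = √(16703945/4662) = √8652643510/1554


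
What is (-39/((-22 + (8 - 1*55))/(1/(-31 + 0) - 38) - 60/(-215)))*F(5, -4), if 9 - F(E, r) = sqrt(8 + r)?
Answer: -4613427/35375 ≈ -130.41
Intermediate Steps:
F(E, r) = 9 - sqrt(8 + r)
(-39/((-22 + (8 - 1*55))/(1/(-31 + 0) - 38) - 60/(-215)))*F(5, -4) = (-39/((-22 + (8 - 1*55))/(1/(-31 + 0) - 38) - 60/(-215)))*(9 - sqrt(8 - 4)) = (-39/((-22 + (8 - 55))/(1/(-31) - 38) - 60*(-1/215)))*(9 - sqrt(4)) = (-39/((-22 - 47)/(-1/31 - 38) + 12/43))*(9 - 1*2) = (-39/(-69/(-1179/31) + 12/43))*(9 - 2) = -39/(-69*(-31/1179) + 12/43)*7 = -39/(713/393 + 12/43)*7 = -39/35375/16899*7 = -39*16899/35375*7 = -659061/35375*7 = -4613427/35375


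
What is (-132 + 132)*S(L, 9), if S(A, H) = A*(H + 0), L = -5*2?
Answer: 0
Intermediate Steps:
L = -10
S(A, H) = A*H
(-132 + 132)*S(L, 9) = (-132 + 132)*(-10*9) = 0*(-90) = 0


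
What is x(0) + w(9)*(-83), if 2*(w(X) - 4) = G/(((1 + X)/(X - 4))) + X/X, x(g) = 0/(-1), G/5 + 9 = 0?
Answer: 2241/4 ≈ 560.25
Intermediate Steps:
G = -45 (G = -45 + 5*0 = -45 + 0 = -45)
x(g) = 0 (x(g) = 0*(-1) = 0)
w(X) = 9/2 - 45*(-4 + X)/(2*(1 + X)) (w(X) = 4 + (-45*(X - 4)/(1 + X) + X/X)/2 = 4 + (-45*(-4 + X)/(1 + X) + 1)/2 = 4 + (1 - 45*(-4 + X)/(1 + X))/2 = 4 + (½ - 45*(-4 + X)/(2*(1 + X))) = 9/2 - 45*(-4 + X)/(2*(1 + X)))
x(0) + w(9)*(-83) = 0 + (9*(21 - 4*9)/(2*(1 + 9)))*(-83) = 0 + ((9/2)*(21 - 36)/10)*(-83) = 0 + ((9/2)*(⅒)*(-15))*(-83) = 0 - 27/4*(-83) = 0 + 2241/4 = 2241/4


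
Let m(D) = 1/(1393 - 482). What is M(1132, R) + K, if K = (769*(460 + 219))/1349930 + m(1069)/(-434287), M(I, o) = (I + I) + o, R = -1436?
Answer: 442424964251670357/534080172468010 ≈ 828.39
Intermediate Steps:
M(I, o) = o + 2*I (M(I, o) = 2*I + o = o + 2*I)
m(D) = 1/911
K = 206581448158077/534080172468010 (K = (769*(460 + 219))/1349930 + (1/911)/(-434287) = (769*679)*(1/1349930) + (1/911)*(-1/434287) = 522151*(1/1349930) - 1/395635457 = 522151/1349930 - 1/395635457 = 206581448158077/534080172468010 ≈ 0.38680)
M(1132, R) + K = (-1436 + 2*1132) + 206581448158077/534080172468010 = (-1436 + 2264) + 206581448158077/534080172468010 = 828 + 206581448158077/534080172468010 = 442424964251670357/534080172468010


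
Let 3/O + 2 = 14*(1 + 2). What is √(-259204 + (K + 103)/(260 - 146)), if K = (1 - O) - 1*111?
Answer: I*√336861599055/1140 ≈ 509.12*I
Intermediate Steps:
O = 3/40 (O = 3/(-2 + 14*(1 + 2)) = 3/(-2 + 14*3) = 3/(-2 + 42) = 3/40 ≈ 0.075000)
K = -4403/40 (K = (1 - 1*3/40) - 1*111 = (1 - 3/40) - 111 = 37/40 - 111 = -4403/40 ≈ -110.07)
√(-259204 + (K + 103)/(260 - 146)) = √(-259204 + (-4403/40 + 103)/(260 - 146)) = √(-259204 - 283/40/114) = √(-259204 + (1/114)*(-283/40)) = √(-259204 - 283/4560) = √(-1181970523/4560) = I*√336861599055/1140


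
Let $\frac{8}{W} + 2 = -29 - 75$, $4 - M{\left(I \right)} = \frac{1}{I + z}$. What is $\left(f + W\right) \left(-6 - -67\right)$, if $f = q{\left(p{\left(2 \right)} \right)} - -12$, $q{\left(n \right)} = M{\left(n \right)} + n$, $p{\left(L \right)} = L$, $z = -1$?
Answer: $\frac{54717}{53} \approx 1032.4$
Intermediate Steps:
$M{\left(I \right)} = 4 - \frac{1}{-1 + I}$ ($M{\left(I \right)} = 4 - \frac{1}{I - 1} = 4 - \frac{1}{-1 + I}$)
$q{\left(n \right)} = n + \frac{-5 + 4 n}{-1 + n}$ ($q{\left(n \right)} = \frac{-5 + 4 n}{-1 + n} + n = n + \frac{-5 + 4 n}{-1 + n}$)
$W = - \frac{4}{53}$ ($W = \frac{8}{-2 - 104} = \frac{8}{-106} = 8 \left(- \frac{1}{106}\right) = - \frac{4}{53} \approx -0.075472$)
$f = 17$ ($f = \frac{-5 + 2^{2} + 3 \cdot 2}{-1 + 2} - -12 = \frac{-5 + 4 + 6}{1} + 12 = 1 \cdot 5 + 12 = 5 + 12 = 17$)
$\left(f + W\right) \left(-6 - -67\right) = \left(17 - \frac{4}{53}\right) \left(-6 - -67\right) = \frac{897 \left(-6 + 67\right)}{53} = \frac{897}{53} \cdot 61 = \frac{54717}{53}$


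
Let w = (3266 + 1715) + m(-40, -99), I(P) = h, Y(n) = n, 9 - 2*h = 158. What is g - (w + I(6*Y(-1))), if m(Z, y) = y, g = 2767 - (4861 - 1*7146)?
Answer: 489/2 ≈ 244.50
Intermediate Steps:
h = -149/2 (h = 9/2 - ½*158 = 9/2 - 79 = -149/2 ≈ -74.500)
g = 5052 (g = 2767 - (4861 - 7146) = 2767 - 1*(-2285) = 2767 + 2285 = 5052)
I(P) = -149/2
w = 4882 (w = (3266 + 1715) - 99 = 4981 - 99 = 4882)
g - (w + I(6*Y(-1))) = 5052 - (4882 - 149/2) = 5052 - 1*9615/2 = 5052 - 9615/2 = 489/2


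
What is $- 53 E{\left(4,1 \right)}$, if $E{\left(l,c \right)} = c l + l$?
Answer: $-424$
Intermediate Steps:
$E{\left(l,c \right)} = l + c l$
$- 53 E{\left(4,1 \right)} = - 53 \cdot 4 \left(1 + 1\right) = - 53 \cdot 4 \cdot 2 = \left(-53\right) 8 = -424$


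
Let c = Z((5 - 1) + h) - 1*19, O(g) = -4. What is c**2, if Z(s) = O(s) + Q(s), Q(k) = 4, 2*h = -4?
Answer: 361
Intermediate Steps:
h = -2 (h = (1/2)*(-4) = -2)
Z(s) = 0 (Z(s) = -4 + 4 = 0)
c = -19 (c = 0 - 1*19 = 0 - 19 = -19)
c**2 = (-19)**2 = 361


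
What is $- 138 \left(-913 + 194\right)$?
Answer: $99222$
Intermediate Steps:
$- 138 \left(-913 + 194\right) = \left(-138\right) \left(-719\right) = 99222$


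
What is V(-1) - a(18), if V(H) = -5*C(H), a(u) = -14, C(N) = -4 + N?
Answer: 39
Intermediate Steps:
V(H) = 20 - 5*H (V(H) = -5*(-4 + H) = 20 - 5*H)
V(-1) - a(18) = (20 - 5*(-1)) - 1*(-14) = (20 + 5) + 14 = 25 + 14 = 39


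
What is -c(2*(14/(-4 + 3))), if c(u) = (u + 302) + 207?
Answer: -481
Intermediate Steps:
c(u) = 509 + u (c(u) = (302 + u) + 207 = 509 + u)
-c(2*(14/(-4 + 3))) = -(509 + 2*(14/(-4 + 3))) = -(509 + 2*(14/(-1))) = -(509 + 2*(14*(-1))) = -(509 + 2*(-14)) = -(509 - 28) = -1*481 = -481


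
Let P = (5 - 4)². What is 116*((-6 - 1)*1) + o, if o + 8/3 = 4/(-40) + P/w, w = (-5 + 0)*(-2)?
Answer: -2444/3 ≈ -814.67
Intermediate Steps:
P = 1 (P = 1² = 1)
w = 10 (w = -5*(-2) = 10)
o = -8/3 (o = -8/3 + (4/(-40) + 1/10) = -8/3 + (4*(-1/40) + 1*(⅒)) = -8/3 + (-⅒ + ⅒) = -8/3 + 0 = -8/3 ≈ -2.6667)
116*((-6 - 1)*1) + o = 116*((-6 - 1)*1) - 8/3 = 116*(-7*1) - 8/3 = 116*(-7) - 8/3 = -812 - 8/3 = -2444/3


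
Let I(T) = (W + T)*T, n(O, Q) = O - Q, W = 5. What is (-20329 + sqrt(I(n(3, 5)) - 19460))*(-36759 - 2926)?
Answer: 806756365 - 39685*I*sqrt(19466) ≈ 8.0676e+8 - 5.5369e+6*I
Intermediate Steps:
I(T) = T*(5 + T) (I(T) = (5 + T)*T = T*(5 + T))
(-20329 + sqrt(I(n(3, 5)) - 19460))*(-36759 - 2926) = (-20329 + sqrt((3 - 1*5)*(5 + (3 - 1*5)) - 19460))*(-36759 - 2926) = (-20329 + sqrt((3 - 5)*(5 + (3 - 5)) - 19460))*(-39685) = (-20329 + sqrt(-2*(5 - 2) - 19460))*(-39685) = (-20329 + sqrt(-2*3 - 19460))*(-39685) = (-20329 + sqrt(-6 - 19460))*(-39685) = (-20329 + sqrt(-19466))*(-39685) = (-20329 + I*sqrt(19466))*(-39685) = 806756365 - 39685*I*sqrt(19466)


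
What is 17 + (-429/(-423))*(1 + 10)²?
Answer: 19700/141 ≈ 139.72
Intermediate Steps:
17 + (-429/(-423))*(1 + 10)² = 17 - 429*(-1/423)*11² = 17 + (143/141)*121 = 17 + 17303/141 = 19700/141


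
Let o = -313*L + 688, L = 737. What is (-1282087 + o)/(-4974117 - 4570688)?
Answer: 302416/1908961 ≈ 0.15842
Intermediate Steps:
o = -229993 (o = -313*737 + 688 = -230681 + 688 = -229993)
(-1282087 + o)/(-4974117 - 4570688) = (-1282087 - 229993)/(-4974117 - 4570688) = -1512080/(-9544805) = -1512080*(-1/9544805) = 302416/1908961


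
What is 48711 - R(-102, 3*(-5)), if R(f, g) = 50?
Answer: 48661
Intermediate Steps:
48711 - R(-102, 3*(-5)) = 48711 - 1*50 = 48711 - 50 = 48661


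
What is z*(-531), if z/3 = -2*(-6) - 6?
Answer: -9558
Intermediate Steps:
z = 18 (z = 3*(-2*(-6) - 6) = 3*(12 - 6) = 3*6 = 18)
z*(-531) = 18*(-531) = -9558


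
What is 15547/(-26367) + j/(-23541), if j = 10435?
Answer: -213710524/206901849 ≈ -1.0329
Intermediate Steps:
15547/(-26367) + j/(-23541) = 15547/(-26367) + 10435/(-23541) = 15547*(-1/26367) + 10435*(-1/23541) = -15547/26367 - 10435/23541 = -213710524/206901849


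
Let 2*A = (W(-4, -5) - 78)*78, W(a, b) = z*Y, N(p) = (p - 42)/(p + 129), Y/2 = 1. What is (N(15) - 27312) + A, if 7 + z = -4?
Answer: -499395/16 ≈ -31212.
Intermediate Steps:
z = -11 (z = -7 - 4 = -11)
Y = 2 (Y = 2*1 = 2)
N(p) = (-42 + p)/(129 + p)
W(a, b) = -22 (W(a, b) = -11*2 = -22)
A = -3900 (A = ((-22 - 78)*78)/2 = (-100*78)/2 = (½)*(-7800) = -3900)
(N(15) - 27312) + A = ((-42 + 15)/(129 + 15) - 27312) - 3900 = (-27/144 - 27312) - 3900 = ((1/144)*(-27) - 27312) - 3900 = (-3/16 - 27312) - 3900 = -436995/16 - 3900 = -499395/16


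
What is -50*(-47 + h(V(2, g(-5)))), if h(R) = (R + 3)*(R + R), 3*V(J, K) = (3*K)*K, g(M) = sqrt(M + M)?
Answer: -4650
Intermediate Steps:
g(M) = sqrt(2)*sqrt(M) (g(M) = sqrt(2*M) = sqrt(2)*sqrt(M))
V(J, K) = K**2 (V(J, K) = ((3*K)*K)/3 = (3*K**2)/3 = K**2)
h(R) = 2*R*(3 + R) (h(R) = (3 + R)*(2*R) = 2*R*(3 + R))
-50*(-47 + h(V(2, g(-5)))) = -50*(-47 + 2*(sqrt(2)*sqrt(-5))**2*(3 + (sqrt(2)*sqrt(-5))**2)) = -50*(-47 + 2*(sqrt(2)*(I*sqrt(5)))**2*(3 + (sqrt(2)*(I*sqrt(5)))**2)) = -50*(-47 + 2*(I*sqrt(10))**2*(3 + (I*sqrt(10))**2)) = -50*(-47 + 2*(-10)*(3 - 10)) = -50*(-47 + 2*(-10)*(-7)) = -50*(-47 + 140) = -50*93 = -4650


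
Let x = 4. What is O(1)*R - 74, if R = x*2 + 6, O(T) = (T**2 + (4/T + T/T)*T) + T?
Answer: 24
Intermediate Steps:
O(T) = T + T**2 + T*(1 + 4/T) (O(T) = (T**2 + (4/T + 1)*T) + T = (T**2 + (1 + 4/T)*T) + T = (T**2 + T*(1 + 4/T)) + T = T + T**2 + T*(1 + 4/T))
R = 14 (R = 4*2 + 6 = 8 + 6 = 14)
O(1)*R - 74 = (4 + 1**2 + 2*1)*14 - 74 = (4 + 1 + 2)*14 - 74 = 7*14 - 74 = 98 - 74 = 24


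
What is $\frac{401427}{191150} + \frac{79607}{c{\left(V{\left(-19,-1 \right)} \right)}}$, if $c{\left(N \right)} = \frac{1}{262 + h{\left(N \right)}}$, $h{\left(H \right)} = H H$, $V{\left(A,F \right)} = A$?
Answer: $\frac{9480115426577}{191150} \approx 4.9595 \cdot 10^{7}$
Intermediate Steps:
$h{\left(H \right)} = H^{2}$
$c{\left(N \right)} = \frac{1}{262 + N^{2}}$
$\frac{401427}{191150} + \frac{79607}{c{\left(V{\left(-19,-1 \right)} \right)}} = \frac{401427}{191150} + \frac{79607}{\frac{1}{262 + \left(-19\right)^{2}}} = 401427 \cdot \frac{1}{191150} + \frac{79607}{\frac{1}{262 + 361}} = \frac{401427}{191150} + \frac{79607}{\frac{1}{623}} = \frac{401427}{191150} + 79607 \frac{1}{\frac{1}{623}} = \frac{401427}{191150} + 79607 \cdot 623 = \frac{401427}{191150} + 49595161 = \frac{9480115426577}{191150}$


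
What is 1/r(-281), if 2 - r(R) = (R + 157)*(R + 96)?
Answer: -1/22938 ≈ -4.3596e-5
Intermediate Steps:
r(R) = 2 - (96 + R)*(157 + R) (r(R) = 2 - (R + 157)*(R + 96) = 2 - (157 + R)*(96 + R) = 2 - (96 + R)*(157 + R))
1/r(-281) = 1/(-15070 - 1*(-281)**2 - 253*(-281)) = 1/(-15070 - 1*78961 + 71093) = 1/(-15070 - 78961 + 71093) = 1/(-22938) = -1/22938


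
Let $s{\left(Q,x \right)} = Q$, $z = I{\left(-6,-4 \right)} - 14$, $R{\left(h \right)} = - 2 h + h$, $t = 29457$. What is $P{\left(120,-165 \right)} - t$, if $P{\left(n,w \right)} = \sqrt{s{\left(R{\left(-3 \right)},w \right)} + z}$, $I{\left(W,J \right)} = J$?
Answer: $-29457 + i \sqrt{15} \approx -29457.0 + 3.873 i$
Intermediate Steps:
$R{\left(h \right)} = - h$
$z = -18$ ($z = -4 - 14 = -18$)
$P{\left(n,w \right)} = i \sqrt{15}$ ($P{\left(n,w \right)} = \sqrt{\left(-1\right) \left(-3\right) - 18} = \sqrt{3 - 18} = \sqrt{-15} = i \sqrt{15}$)
$P{\left(120,-165 \right)} - t = i \sqrt{15} - 29457 = -29457 + i \sqrt{15}$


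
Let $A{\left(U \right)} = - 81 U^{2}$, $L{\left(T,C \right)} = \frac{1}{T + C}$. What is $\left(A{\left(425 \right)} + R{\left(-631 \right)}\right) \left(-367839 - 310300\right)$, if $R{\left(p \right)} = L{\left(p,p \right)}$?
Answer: $\frac{12521055928154389}{1262} \approx 9.9216 \cdot 10^{12}$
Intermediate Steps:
$L{\left(T,C \right)} = \frac{1}{C + T}$
$R{\left(p \right)} = \frac{1}{2 p}$ ($R{\left(p \right)} = \frac{1}{p + p} = \frac{1}{2 p}$)
$\left(A{\left(425 \right)} + R{\left(-631 \right)}\right) \left(-367839 - 310300\right) = \left(- 81 \cdot 425^{2} + \frac{1}{2 \left(-631\right)}\right) \left(-367839 - 310300\right) = \left(\left(-81\right) 180625 + \frac{1}{2} \left(- \frac{1}{631}\right)\right) \left(-678139\right) = \left(-14630625 - \frac{1}{1262}\right) \left(-678139\right) = \left(- \frac{18463848751}{1262}\right) \left(-678139\right) = \frac{12521055928154389}{1262}$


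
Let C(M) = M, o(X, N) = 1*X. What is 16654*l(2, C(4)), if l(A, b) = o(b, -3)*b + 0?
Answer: 266464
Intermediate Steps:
o(X, N) = X
l(A, b) = b² (l(A, b) = b*b + 0 = b² + 0 = b²)
16654*l(2, C(4)) = 16654*4² = 16654*16 = 266464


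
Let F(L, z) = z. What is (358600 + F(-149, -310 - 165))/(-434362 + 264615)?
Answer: -358125/169747 ≈ -2.1098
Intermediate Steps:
(358600 + F(-149, -310 - 165))/(-434362 + 264615) = (358600 + (-310 - 165))/(-434362 + 264615) = (358600 - 475)/(-169747) = 358125*(-1/169747) = -358125/169747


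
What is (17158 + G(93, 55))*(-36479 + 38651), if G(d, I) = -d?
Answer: 37065180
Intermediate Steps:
(17158 + G(93, 55))*(-36479 + 38651) = (17158 - 1*93)*(-36479 + 38651) = (17158 - 93)*2172 = 17065*2172 = 37065180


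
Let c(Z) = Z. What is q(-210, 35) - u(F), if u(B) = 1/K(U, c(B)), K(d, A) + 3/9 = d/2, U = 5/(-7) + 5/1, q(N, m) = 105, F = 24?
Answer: 3969/38 ≈ 104.45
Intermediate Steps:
U = 30/7 (U = 5*(-⅐) + 5*1 = -5/7 + 5 = 30/7 ≈ 4.2857)
K(d, A) = -⅓ + d/2
u(B) = 21/38 (u(B) = 1/(-⅓ + (½)*(30/7)) = 1/(-⅓ + 15/7) = 1/(38/21) = 21/38)
q(-210, 35) - u(F) = 105 - 1*21/38 = 105 - 21/38 = 3969/38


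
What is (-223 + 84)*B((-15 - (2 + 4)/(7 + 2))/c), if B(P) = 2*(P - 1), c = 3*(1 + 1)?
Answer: 9035/9 ≈ 1003.9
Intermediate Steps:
c = 6 (c = 3*2 = 6)
B(P) = -2 + 2*P (B(P) = 2*(-1 + P) = -2 + 2*P)
(-223 + 84)*B((-15 - (2 + 4)/(7 + 2))/c) = (-223 + 84)*(-2 + 2*((-15 - (2 + 4)/(7 + 2))/6)) = -139*(-2 + 2*((-15 - 6/9)*(⅙))) = -139*(-2 + 2*((-15 - 1*⅔)*(⅙))) = -139*(-2 + 2*((-15 - ⅔)*(⅙))) = -139*(-2 + 2*(-47/3*⅙)) = -139*(-2 + 2*(-47/18)) = -139*(-2 - 47/9) = -139*(-65/9) = 9035/9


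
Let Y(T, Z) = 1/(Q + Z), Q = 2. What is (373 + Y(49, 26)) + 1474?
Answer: 51717/28 ≈ 1847.0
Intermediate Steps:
Y(T, Z) = 1/(2 + Z)
(373 + Y(49, 26)) + 1474 = (373 + 1/(2 + 26)) + 1474 = (373 + 1/28) + 1474 = 10445/28 + 1474 = 51717/28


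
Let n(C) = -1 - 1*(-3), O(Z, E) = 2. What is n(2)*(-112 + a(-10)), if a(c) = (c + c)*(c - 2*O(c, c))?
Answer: 336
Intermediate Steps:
n(C) = 2 (n(C) = -1 + 3 = 2)
a(c) = 2*c*(-4 + c) (a(c) = (c + c)*(c - 2*2) = (2*c)*(c - 4) = (2*c)*(-4 + c) = 2*c*(-4 + c))
n(2)*(-112 + a(-10)) = 2*(-112 + 2*(-10)*(-4 - 10)) = 2*(-112 + 2*(-10)*(-14)) = 2*(-112 + 280) = 2*168 = 336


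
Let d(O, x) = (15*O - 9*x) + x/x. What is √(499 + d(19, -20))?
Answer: √965 ≈ 31.064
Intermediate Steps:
d(O, x) = 1 - 9*x + 15*O (d(O, x) = (-9*x + 15*O) + 1 = 1 - 9*x + 15*O)
√(499 + d(19, -20)) = √(499 + (1 - 9*(-20) + 15*19)) = √(499 + (1 + 180 + 285)) = √(499 + 466) = √965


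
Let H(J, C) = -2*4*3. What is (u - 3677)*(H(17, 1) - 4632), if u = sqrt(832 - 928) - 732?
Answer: 20528304 - 18624*I*sqrt(6) ≈ 2.0528e+7 - 45619.0*I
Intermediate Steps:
H(J, C) = -24 (H(J, C) = -8*3 = -24)
u = -732 + 4*I*sqrt(6) (u = sqrt(-96) - 732 = 4*I*sqrt(6) - 732 = -732 + 4*I*sqrt(6) ≈ -732.0 + 9.798*I)
(u - 3677)*(H(17, 1) - 4632) = ((-732 + 4*I*sqrt(6)) - 3677)*(-24 - 4632) = (-4409 + 4*I*sqrt(6))*(-4656) = 20528304 - 18624*I*sqrt(6)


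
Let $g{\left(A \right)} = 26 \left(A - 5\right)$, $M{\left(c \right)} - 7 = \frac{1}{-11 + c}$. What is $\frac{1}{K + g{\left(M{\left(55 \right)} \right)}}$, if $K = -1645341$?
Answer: $- \frac{22}{36196345} \approx -6.078 \cdot 10^{-7}$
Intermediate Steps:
$M{\left(c \right)} = 7 + \frac{1}{-11 + c}$
$g{\left(A \right)} = -130 + 26 A$ ($g{\left(A \right)} = 26 \left(-5 + A\right) = -130 + 26 A$)
$\frac{1}{K + g{\left(M{\left(55 \right)} \right)}} = \frac{1}{-1645341 - \left(130 - 26 \frac{-76 + 7 \cdot 55}{-11 + 55}\right)} = \frac{1}{-1645341 - \left(130 - 26 \frac{-76 + 385}{44}\right)} = \frac{1}{-1645341 - \left(130 - 26 \cdot \frac{1}{44} \cdot 309\right)} = \frac{1}{-1645341 + \left(-130 + 26 \cdot \frac{309}{44}\right)} = \frac{1}{-1645341 + \left(-130 + \frac{4017}{22}\right)} = \frac{1}{-1645341 + \frac{1157}{22}} = \frac{1}{- \frac{36196345}{22}} = - \frac{22}{36196345}$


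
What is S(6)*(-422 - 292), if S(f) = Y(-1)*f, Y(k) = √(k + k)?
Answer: -4284*I*√2 ≈ -6058.5*I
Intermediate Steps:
Y(k) = √2*√k (Y(k) = √(2*k) = √2*√k)
S(f) = I*f*√2 (S(f) = (√2*√(-1))*f = (√2*I)*f = (I*√2)*f = I*f*√2)
S(6)*(-422 - 292) = (I*6*√2)*(-422 - 292) = (6*I*√2)*(-714) = -4284*I*√2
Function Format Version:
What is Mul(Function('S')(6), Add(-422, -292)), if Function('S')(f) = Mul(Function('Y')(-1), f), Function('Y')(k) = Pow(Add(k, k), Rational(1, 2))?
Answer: Mul(-4284, I, Pow(2, Rational(1, 2))) ≈ Mul(-6058.5, I)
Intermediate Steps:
Function('Y')(k) = Mul(Pow(2, Rational(1, 2)), Pow(k, Rational(1, 2))) (Function('Y')(k) = Pow(Mul(2, k), Rational(1, 2)) = Mul(Pow(2, Rational(1, 2)), Pow(k, Rational(1, 2))))
Function('S')(f) = Mul(I, f, Pow(2, Rational(1, 2))) (Function('S')(f) = Mul(Mul(Pow(2, Rational(1, 2)), Pow(-1, Rational(1, 2))), f) = Mul(Mul(Pow(2, Rational(1, 2)), I), f) = Mul(Mul(I, Pow(2, Rational(1, 2))), f) = Mul(I, f, Pow(2, Rational(1, 2))))
Mul(Function('S')(6), Add(-422, -292)) = Mul(Mul(I, 6, Pow(2, Rational(1, 2))), Add(-422, -292)) = Mul(Mul(6, I, Pow(2, Rational(1, 2))), -714) = Mul(-4284, I, Pow(2, Rational(1, 2)))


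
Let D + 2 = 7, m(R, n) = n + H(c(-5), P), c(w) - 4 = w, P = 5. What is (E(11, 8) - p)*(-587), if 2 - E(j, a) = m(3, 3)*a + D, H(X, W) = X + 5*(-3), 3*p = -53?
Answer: -208972/3 ≈ -69657.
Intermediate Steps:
c(w) = 4 + w
p = -53/3 (p = (1/3)*(-53) = -53/3 ≈ -17.667)
H(X, W) = -15 + X (H(X, W) = X - 15 = -15 + X)
m(R, n) = -16 + n (m(R, n) = n + (-15 + (4 - 5)) = n + (-15 - 1) = n - 16 = -16 + n)
D = 5 (D = -2 + 7 = 5)
E(j, a) = -3 + 13*a (E(j, a) = 2 - ((-16 + 3)*a + 5) = 2 - (-13*a + 5) = 2 - (5 - 13*a) = 2 + (-5 + 13*a) = -3 + 13*a)
(E(11, 8) - p)*(-587) = ((-3 + 13*8) - 1*(-53/3))*(-587) = ((-3 + 104) + 53/3)*(-587) = (101 + 53/3)*(-587) = (356/3)*(-587) = -208972/3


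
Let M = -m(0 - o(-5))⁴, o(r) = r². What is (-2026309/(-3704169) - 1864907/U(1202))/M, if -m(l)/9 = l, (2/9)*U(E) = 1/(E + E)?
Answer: 11071110258099961/28480140010546875 ≈ 0.38873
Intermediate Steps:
U(E) = 9/(4*E) (U(E) = 9/(2*(E + E)) = 9/(2*((2*E))) = 9*(1/(2*E))/2 = 9/(4*E))
m(l) = -9*l
M = -2562890625 (M = -(-9*(0 - 1*(-5)²))⁴ = -(-9*(0 - 1*25))⁴ = -(-9*(0 - 25))⁴ = -(-9*(-25))⁴ = -1*225⁴ = -1*2562890625 = -2562890625)
(-2026309/(-3704169) - 1864907/U(1202))/M = (-2026309/(-3704169) - 1864907/((9/4)/1202))/(-2562890625) = (-2026309*(-1/3704169) - 1864907/((9/4)*(1/1202)))*(-1/2562890625) = (2026309/3704169 - 1864907/9/4808)*(-1/2562890625) = (2026309/3704169 - 1864907*4808/9)*(-1/2562890625) = (2026309/3704169 - 8966472856/9)*(-1/2562890625) = -11071110258099961/11112507*(-1/2562890625) = 11071110258099961/28480140010546875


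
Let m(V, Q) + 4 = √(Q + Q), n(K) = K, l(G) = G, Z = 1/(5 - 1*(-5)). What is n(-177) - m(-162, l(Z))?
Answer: -173 - √5/5 ≈ -173.45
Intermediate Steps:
Z = ⅒ (Z = 1/(5 + 5) = 1/10 = ⅒ ≈ 0.10000)
m(V, Q) = -4 + √2*√Q (m(V, Q) = -4 + √(Q + Q) = -4 + √(2*Q) = -4 + √2*√Q)
n(-177) - m(-162, l(Z)) = -177 - (-4 + √2*√(⅒)) = -177 - (-4 + √2*(√10/10)) = -177 - (-4 + √5/5) = -177 + (4 - √5/5) = -173 - √5/5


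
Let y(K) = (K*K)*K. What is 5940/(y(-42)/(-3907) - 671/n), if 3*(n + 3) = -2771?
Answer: 21505690800/71276477 ≈ 301.72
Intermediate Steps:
n = -2780/3 (n = -3 + (⅓)*(-2771) = -3 - 2771/3 = -2780/3 ≈ -926.67)
y(K) = K³ (y(K) = K²*K = K³)
5940/(y(-42)/(-3907) - 671/n) = 5940/((-42)³/(-3907) - 671/(-2780/3)) = 5940/(-74088*(-1/3907) - 671*(-3/2780)) = 5940/(74088/3907 + 2013/2780) = 5940/(213829431/10861460) = 5940*(10861460/213829431) = 21505690800/71276477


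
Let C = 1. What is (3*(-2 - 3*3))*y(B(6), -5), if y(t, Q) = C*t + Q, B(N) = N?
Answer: -33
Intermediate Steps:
y(t, Q) = Q + t (y(t, Q) = 1*t + Q = t + Q = Q + t)
(3*(-2 - 3*3))*y(B(6), -5) = (3*(-2 - 3*3))*(-5 + 6) = (3*(-2 - 9))*1 = (3*(-11))*1 = -33*1 = -33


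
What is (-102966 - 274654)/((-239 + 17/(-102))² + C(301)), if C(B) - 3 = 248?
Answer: -13594320/2068261 ≈ -6.5728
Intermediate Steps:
C(B) = 251 (C(B) = 3 + 248 = 251)
(-102966 - 274654)/((-239 + 17/(-102))² + C(301)) = (-102966 - 274654)/((-239 + 17/(-102))² + 251) = -377620/((-239 + 17*(-1/102))² + 251) = -377620/((-239 - ⅙)² + 251) = -377620/((-1435/6)² + 251) = -377620/(2059225/36 + 251) = -377620/2068261/36 = -377620*36/2068261 = -13594320/2068261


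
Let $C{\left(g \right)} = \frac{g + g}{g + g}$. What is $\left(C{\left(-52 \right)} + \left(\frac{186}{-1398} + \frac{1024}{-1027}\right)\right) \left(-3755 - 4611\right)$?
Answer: $\frac{260500508}{239291} \approx 1088.6$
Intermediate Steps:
$C{\left(g \right)} = 1$ ($C{\left(g \right)} = \frac{2 g}{2 g} = 2 g \frac{1}{2 g} = 1$)
$\left(C{\left(-52 \right)} + \left(\frac{186}{-1398} + \frac{1024}{-1027}\right)\right) \left(-3755 - 4611\right) = \left(1 + \left(\frac{186}{-1398} + \frac{1024}{-1027}\right)\right) \left(-3755 - 4611\right) = \left(1 + \left(186 \left(- \frac{1}{1398}\right) + 1024 \left(- \frac{1}{1027}\right)\right)\right) \left(-8366\right) = \left(1 - \frac{270429}{239291}\right) \left(-8366\right) = \left(- \frac{31138}{239291}\right) \left(-8366\right) = \frac{260500508}{239291}$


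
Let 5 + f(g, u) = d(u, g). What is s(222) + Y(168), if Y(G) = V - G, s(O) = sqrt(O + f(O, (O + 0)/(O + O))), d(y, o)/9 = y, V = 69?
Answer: -99 + sqrt(886)/2 ≈ -84.117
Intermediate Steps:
d(y, o) = 9*y
f(g, u) = -5 + 9*u
s(O) = sqrt(-1/2 + O) (s(O) = sqrt(O + (-5 + 9*((O + 0)/(O + O)))) = sqrt(O + (-5 + 9*(O/((2*O))))) = sqrt(O + (-5 + 9*(O*(1/(2*O))))) = sqrt(O + (-5 + 9*(1/2))) = sqrt(O + (-5 + 9/2)) = sqrt(O - 1/2) = sqrt(-1/2 + O))
Y(G) = 69 - G
s(222) + Y(168) = sqrt(-2 + 4*222)/2 + (69 - 1*168) = sqrt(-2 + 888)/2 + (69 - 168) = sqrt(886)/2 - 99 = -99 + sqrt(886)/2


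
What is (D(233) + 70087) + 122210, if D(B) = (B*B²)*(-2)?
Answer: -25106377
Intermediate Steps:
D(B) = -2*B³ (D(B) = B³*(-2) = -2*B³)
(D(233) + 70087) + 122210 = (-2*233³ + 70087) + 122210 = (-2*12649337 + 70087) + 122210 = (-25298674 + 70087) + 122210 = -25228587 + 122210 = -25106377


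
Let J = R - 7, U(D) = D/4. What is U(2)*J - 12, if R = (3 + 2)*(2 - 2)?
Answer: -31/2 ≈ -15.500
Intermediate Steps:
R = 0 (R = 5*0 = 0)
U(D) = D/4 (U(D) = D*(1/4) = D/4)
J = -7 (J = 0 - 7 = -7)
U(2)*J - 12 = ((1/4)*2)*(-7) - 12 = (1/2)*(-7) - 12 = -7/2 - 12 = -31/2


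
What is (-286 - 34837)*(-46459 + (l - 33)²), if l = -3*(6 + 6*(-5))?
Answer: 1578357374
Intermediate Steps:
l = 72 (l = -3*(6 - 30) = -3*(-24) = 72)
(-286 - 34837)*(-46459 + (l - 33)²) = (-286 - 34837)*(-46459 + (72 - 33)²) = -35123*(-46459 + 39²) = -35123*(-46459 + 1521) = -35123*(-44938) = 1578357374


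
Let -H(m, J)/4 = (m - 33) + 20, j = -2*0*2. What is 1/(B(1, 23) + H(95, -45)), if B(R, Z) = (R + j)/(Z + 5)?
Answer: -28/9183 ≈ -0.0030491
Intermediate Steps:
j = 0 (j = 0*2 = 0)
H(m, J) = 52 - 4*m (H(m, J) = -4*((m - 33) + 20) = -4*((-33 + m) + 20) = -4*(-13 + m) = 52 - 4*m)
B(R, Z) = R/(5 + Z) (B(R, Z) = (R + 0)/(Z + 5) = R/(5 + Z))
1/(B(1, 23) + H(95, -45)) = 1/(1/(5 + 23) + (52 - 4*95)) = 1/(1/28 + (52 - 380)) = 1/(1*(1/28) - 328) = 1/(1/28 - 328) = 1/(-9183/28) = -28/9183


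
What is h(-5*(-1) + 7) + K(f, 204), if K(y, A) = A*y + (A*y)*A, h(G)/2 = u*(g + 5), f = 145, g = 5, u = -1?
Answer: 6063880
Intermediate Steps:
h(G) = -20 (h(G) = 2*(-(5 + 5)) = 2*(-1*10) = 2*(-10) = -20)
K(y, A) = A*y + y*A²
h(-5*(-1) + 7) + K(f, 204) = -20 + 204*145*(1 + 204) = -20 + 204*145*205 = -20 + 6063900 = 6063880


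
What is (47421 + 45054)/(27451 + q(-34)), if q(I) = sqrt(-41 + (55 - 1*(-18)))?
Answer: 2538531225/753557369 - 369900*sqrt(2)/753557369 ≈ 3.3680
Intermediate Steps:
q(I) = 4*sqrt(2) (q(I) = sqrt(-41 + (55 + 18)) = sqrt(-41 + 73) = sqrt(32) = 4*sqrt(2))
(47421 + 45054)/(27451 + q(-34)) = (47421 + 45054)/(27451 + 4*sqrt(2)) = 92475/(27451 + 4*sqrt(2))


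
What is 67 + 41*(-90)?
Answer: -3623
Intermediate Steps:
67 + 41*(-90) = 67 - 3690 = -3623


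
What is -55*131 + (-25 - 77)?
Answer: -7307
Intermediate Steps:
-55*131 + (-25 - 77) = -7205 - 102 = -7307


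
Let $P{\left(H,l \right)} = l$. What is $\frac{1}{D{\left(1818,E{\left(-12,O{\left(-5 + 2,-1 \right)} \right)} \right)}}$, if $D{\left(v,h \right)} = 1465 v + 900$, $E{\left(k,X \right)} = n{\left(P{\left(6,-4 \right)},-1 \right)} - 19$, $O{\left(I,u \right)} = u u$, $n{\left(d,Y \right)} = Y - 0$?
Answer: $\frac{1}{2664270} \approx 3.7534 \cdot 10^{-7}$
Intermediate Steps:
$n{\left(d,Y \right)} = Y$ ($n{\left(d,Y \right)} = Y + 0 = Y$)
$O{\left(I,u \right)} = u^{2}$
$E{\left(k,X \right)} = -20$ ($E{\left(k,X \right)} = -1 - 19 = -20$)
$D{\left(v,h \right)} = 900 + 1465 v$
$\frac{1}{D{\left(1818,E{\left(-12,O{\left(-5 + 2,-1 \right)} \right)} \right)}} = \frac{1}{900 + 1465 \cdot 1818} = \frac{1}{900 + 2663370} = \frac{1}{2664270}$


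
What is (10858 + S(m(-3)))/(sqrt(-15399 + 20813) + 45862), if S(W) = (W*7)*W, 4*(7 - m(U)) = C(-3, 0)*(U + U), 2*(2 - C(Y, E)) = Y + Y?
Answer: 1130933989/4206635260 - 49319*sqrt(5414)/8413270520 ≈ 0.26841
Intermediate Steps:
C(Y, E) = 2 - Y (C(Y, E) = 2 - (Y + Y)/2 = 2 - Y)
m(U) = 7 - 5*U/2 (m(U) = 7 - (2 - 1*(-3))*(U + U)/4 = 7 - (2 + 3)*2*U/4 = 7 - 5*2*U/4 = 7 - 5*U/2)
S(W) = 7*W**2 (S(W) = (7*W)*W = 7*W**2)
(10858 + S(m(-3)))/(sqrt(-15399 + 20813) + 45862) = (10858 + 7*(7 - 5/2*(-3))**2)/(sqrt(-15399 + 20813) + 45862) = (10858 + 7*(7 + 15/2)**2)/(sqrt(5414) + 45862) = (10858 + 7*(29/2)**2)/(45862 + sqrt(5414)) = (10858 + 7*(841/4))/(45862 + sqrt(5414)) = (10858 + 5887/4)/(45862 + sqrt(5414)) = 49319/(4*(45862 + sqrt(5414)))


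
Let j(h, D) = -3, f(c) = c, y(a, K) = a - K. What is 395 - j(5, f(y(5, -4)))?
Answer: 398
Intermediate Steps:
395 - j(5, f(y(5, -4))) = 395 - 1*(-3) = 395 + 3 = 398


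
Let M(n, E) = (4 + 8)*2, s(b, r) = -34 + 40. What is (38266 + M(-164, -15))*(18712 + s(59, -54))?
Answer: 716712220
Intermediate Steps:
s(b, r) = 6
M(n, E) = 24 (M(n, E) = 12*2 = 24)
(38266 + M(-164, -15))*(18712 + s(59, -54)) = (38266 + 24)*(18712 + 6) = 38290*18718 = 716712220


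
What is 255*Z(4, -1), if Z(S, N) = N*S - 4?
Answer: -2040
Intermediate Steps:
Z(S, N) = -4 + N*S
255*Z(4, -1) = 255*(-4 - 1*4) = 255*(-4 - 4) = 255*(-8) = -2040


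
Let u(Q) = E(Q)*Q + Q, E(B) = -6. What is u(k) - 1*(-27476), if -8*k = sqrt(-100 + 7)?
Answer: 27476 + 5*I*sqrt(93)/8 ≈ 27476.0 + 6.0273*I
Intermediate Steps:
k = -I*sqrt(93)/8 (k = -sqrt(-100 + 7)/8 = -I*sqrt(93)/8 ≈ -1.2055*I)
u(Q) = -5*Q (u(Q) = -6*Q + Q = -5*Q)
u(k) - 1*(-27476) = -(-5)*I*sqrt(93)/8 - 1*(-27476) = 5*I*sqrt(93)/8 + 27476 = 27476 + 5*I*sqrt(93)/8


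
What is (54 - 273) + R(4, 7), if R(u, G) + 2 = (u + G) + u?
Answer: -206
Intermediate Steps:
R(u, G) = -2 + G + 2*u (R(u, G) = -2 + ((u + G) + u) = -2 + ((G + u) + u) = -2 + (G + 2*u) = -2 + G + 2*u)
(54 - 273) + R(4, 7) = (54 - 273) + (-2 + 7 + 2*4) = -219 + (-2 + 7 + 8) = -219 + 13 = -206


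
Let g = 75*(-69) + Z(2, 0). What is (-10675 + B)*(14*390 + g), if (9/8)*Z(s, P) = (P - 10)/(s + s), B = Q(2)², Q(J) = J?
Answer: -9052565/3 ≈ -3.0175e+6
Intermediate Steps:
B = 4 (B = 2² = 4)
Z(s, P) = 4*(-10 + P)/(9*s) (Z(s, P) = 8*((P - 10)/(s + s))/9 = 8*((-10 + P)/((2*s)))/9 = 8*((-10 + P)*(1/(2*s)))/9 = 8*((-10 + P)/(2*s))/9 = 4*(-10 + P)/(9*s))
g = -46595/9 (g = 75*(-69) + (4/9)*(-10 + 0)/2 = -5175 + (4/9)*(½)*(-10) = -5175 - 20/9 = -46595/9 ≈ -5177.2)
(-10675 + B)*(14*390 + g) = (-10675 + 4)*(14*390 - 46595/9) = -10671*(5460 - 46595/9) = -10671*2545/9 = -9052565/3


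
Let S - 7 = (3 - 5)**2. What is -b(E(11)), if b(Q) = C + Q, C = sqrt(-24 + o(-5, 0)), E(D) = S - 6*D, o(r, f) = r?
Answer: 55 - I*sqrt(29) ≈ 55.0 - 5.3852*I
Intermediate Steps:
S = 11 (S = 7 + (3 - 5)**2 = 7 + (-2)**2 = 7 + 4 = 11)
E(D) = 11 - 6*D
C = I*sqrt(29) (C = sqrt(-24 - 5) = sqrt(-29) = I*sqrt(29) ≈ 5.3852*I)
b(Q) = Q + I*sqrt(29) (b(Q) = I*sqrt(29) + Q = Q + I*sqrt(29))
-b(E(11)) = -((11 - 6*11) + I*sqrt(29)) = -((11 - 66) + I*sqrt(29)) = -(-55 + I*sqrt(29)) = 55 - I*sqrt(29)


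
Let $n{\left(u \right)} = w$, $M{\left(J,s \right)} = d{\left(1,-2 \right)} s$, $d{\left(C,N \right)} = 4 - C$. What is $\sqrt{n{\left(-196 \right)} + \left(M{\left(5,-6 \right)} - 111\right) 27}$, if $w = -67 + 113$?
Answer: $i \sqrt{3437} \approx 58.626 i$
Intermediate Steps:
$M{\left(J,s \right)} = 3 s$ ($M{\left(J,s \right)} = \left(4 - 1\right) s = 3 s$)
$w = 46$
$n{\left(u \right)} = 46$
$\sqrt{n{\left(-196 \right)} + \left(M{\left(5,-6 \right)} - 111\right) 27} = \sqrt{46 + \left(3 \left(-6\right) - 111\right) 27} = \sqrt{46 + \left(-18 - 111\right) 27} = \sqrt{46 - 3483} = \sqrt{-3437} = i \sqrt{3437}$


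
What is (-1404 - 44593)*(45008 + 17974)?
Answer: -2896983054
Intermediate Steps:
(-1404 - 44593)*(45008 + 17974) = -45997*62982 = -2896983054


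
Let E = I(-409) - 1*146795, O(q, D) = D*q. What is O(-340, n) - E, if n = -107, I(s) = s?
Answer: 183584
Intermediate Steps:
E = -147204 (E = -409 - 1*146795 = -409 - 146795 = -147204)
O(-340, n) - E = -107*(-340) - 1*(-147204) = 36380 + 147204 = 183584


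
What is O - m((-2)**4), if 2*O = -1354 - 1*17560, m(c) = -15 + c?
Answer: -9458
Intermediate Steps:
O = -9457 (O = (-1354 - 1*17560)/2 = (-1354 - 17560)/2 = (1/2)*(-18914) = -9457)
O - m((-2)**4) = -9457 - (-15 + (-2)**4) = -9457 - (-15 + 16) = -9457 - 1*1 = -9457 - 1 = -9458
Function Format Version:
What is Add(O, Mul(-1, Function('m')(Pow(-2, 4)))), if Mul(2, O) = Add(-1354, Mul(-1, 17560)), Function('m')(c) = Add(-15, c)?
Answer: -9458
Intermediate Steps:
O = -9457 (O = Mul(Rational(1, 2), Add(-1354, Mul(-1, 17560))) = Mul(Rational(1, 2), Add(-1354, -17560)) = Mul(Rational(1, 2), -18914) = -9457)
Add(O, Mul(-1, Function('m')(Pow(-2, 4)))) = Add(-9457, Mul(-1, Add(-15, Pow(-2, 4)))) = Add(-9457, Mul(-1, Add(-15, 16))) = Add(-9457, Mul(-1, 1)) = Add(-9457, -1) = -9458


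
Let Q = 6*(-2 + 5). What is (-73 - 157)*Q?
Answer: -4140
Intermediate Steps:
Q = 18 (Q = 6*3 = 18)
(-73 - 157)*Q = (-73 - 157)*18 = -230*18 = -4140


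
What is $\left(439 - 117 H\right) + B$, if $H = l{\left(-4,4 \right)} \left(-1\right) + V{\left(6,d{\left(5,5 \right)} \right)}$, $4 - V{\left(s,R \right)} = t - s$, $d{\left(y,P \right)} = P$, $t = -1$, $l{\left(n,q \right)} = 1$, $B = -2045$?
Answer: $-2776$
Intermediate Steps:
$V{\left(s,R \right)} = 5 + s$ ($V{\left(s,R \right)} = 4 - \left(-1 - s\right) = 4 + \left(1 + s\right) = 5 + s$)
$H = 10$ ($H = 1 \left(-1\right) + \left(5 + 6\right) = -1 + 11 = 10$)
$\left(439 - 117 H\right) + B = \left(439 - 1170\right) - 2045 = -731 - 2045 = -2776$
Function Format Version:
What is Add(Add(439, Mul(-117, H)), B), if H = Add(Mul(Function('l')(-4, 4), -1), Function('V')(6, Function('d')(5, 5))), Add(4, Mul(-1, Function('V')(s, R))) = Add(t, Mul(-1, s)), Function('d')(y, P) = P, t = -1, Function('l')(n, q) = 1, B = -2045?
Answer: -2776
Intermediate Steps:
Function('V')(s, R) = Add(5, s) (Function('V')(s, R) = Add(4, Mul(-1, Add(-1, Mul(-1, s)))) = Add(4, Add(1, s)) = Add(5, s))
H = 10 (H = Add(Mul(1, -1), Add(5, 6)) = Add(-1, 11) = 10)
Add(Add(439, Mul(-117, H)), B) = Add(Add(439, Mul(-117, 10)), -2045) = Add(Add(439, -1170), -2045) = Add(-731, -2045) = -2776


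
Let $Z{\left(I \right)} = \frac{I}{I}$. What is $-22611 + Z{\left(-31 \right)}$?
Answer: $-22610$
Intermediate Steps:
$Z{\left(I \right)} = 1$
$-22611 + Z{\left(-31 \right)} = -22611 + 1 = -22610$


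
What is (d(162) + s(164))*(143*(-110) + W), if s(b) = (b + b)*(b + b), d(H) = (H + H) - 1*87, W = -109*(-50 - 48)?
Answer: -544280408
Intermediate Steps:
W = 10682 (W = -109*(-98) = 10682)
d(H) = -87 + 2*H (d(H) = 2*H - 87 = -87 + 2*H)
s(b) = 4*b**2 (s(b) = (2*b)*(2*b) = 4*b**2)
(d(162) + s(164))*(143*(-110) + W) = ((-87 + 2*162) + 4*164**2)*(143*(-110) + 10682) = ((-87 + 324) + 4*26896)*(-15730 + 10682) = (237 + 107584)*(-5048) = 107821*(-5048) = -544280408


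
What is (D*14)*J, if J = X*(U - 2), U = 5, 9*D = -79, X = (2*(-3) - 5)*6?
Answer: 24332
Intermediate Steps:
X = -66 (X = (-6 - 5)*6 = -11*6 = -66)
D = -79/9 (D = (⅑)*(-79) = -79/9 ≈ -8.7778)
J = -198 (J = -66*(5 - 2) = -66*3 = -198)
(D*14)*J = -79/9*14*(-198) = -1106/9*(-198) = 24332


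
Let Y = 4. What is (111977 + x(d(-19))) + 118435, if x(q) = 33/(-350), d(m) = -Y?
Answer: 80644167/350 ≈ 2.3041e+5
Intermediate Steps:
d(m) = -4 (d(m) = -1*4 = -4)
x(q) = -33/350 (x(q) = 33*(-1/350) = -33/350)
(111977 + x(d(-19))) + 118435 = (111977 - 33/350) + 118435 = 39191917/350 + 118435 = 80644167/350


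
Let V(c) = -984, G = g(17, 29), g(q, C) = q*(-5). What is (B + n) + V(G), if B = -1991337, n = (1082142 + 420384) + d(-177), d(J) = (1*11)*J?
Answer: -491742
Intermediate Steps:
d(J) = 11*J
g(q, C) = -5*q
n = 1500579 (n = (1082142 + 420384) + 11*(-177) = 1502526 - 1947 = 1500579)
G = -85 (G = -5*17 = -85)
(B + n) + V(G) = (-1991337 + 1500579) - 984 = -490758 - 984 = -491742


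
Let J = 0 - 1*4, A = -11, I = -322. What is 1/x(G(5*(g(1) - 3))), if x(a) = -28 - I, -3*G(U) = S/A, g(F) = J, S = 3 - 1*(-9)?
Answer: 1/294 ≈ 0.0034014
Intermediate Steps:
J = -4 (J = 0 - 4 = -4)
S = 12 (S = 3 + 9 = 12)
g(F) = -4
G(U) = 4/11 (G(U) = -4/(-11) = -4*(-1)/11 = -1/3*(-12/11) = 4/11)
x(a) = 294 (x(a) = -28 - 1*(-322) = -28 + 322 = 294)
1/x(G(5*(g(1) - 3))) = 1/294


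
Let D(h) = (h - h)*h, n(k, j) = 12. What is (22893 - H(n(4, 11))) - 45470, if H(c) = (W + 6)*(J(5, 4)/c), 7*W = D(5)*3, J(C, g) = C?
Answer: -45159/2 ≈ -22580.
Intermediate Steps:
D(h) = 0 (D(h) = 0*h = 0)
W = 0 (W = (0*3)/7 = (⅐)*0 = 0)
H(c) = 30/c (H(c) = (0 + 6)*(5/c) = 6*(5/c) = 30/c)
(22893 - H(n(4, 11))) - 45470 = (22893 - 30/12) - 45470 = (22893 - 1*5/2) - 45470 = (22893 - 5/2) - 45470 = 45781/2 - 45470 = -45159/2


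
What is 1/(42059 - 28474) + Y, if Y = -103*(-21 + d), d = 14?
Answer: 9794786/13585 ≈ 721.00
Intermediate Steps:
Y = 721 (Y = -103*(-21 + 14) = -103*(-7) = 721)
1/(42059 - 28474) + Y = 1/(42059 - 28474) + 721 = 1/13585 + 721 = 9794786/13585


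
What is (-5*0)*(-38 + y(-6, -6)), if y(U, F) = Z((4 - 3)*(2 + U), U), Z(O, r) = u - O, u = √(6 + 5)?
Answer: 0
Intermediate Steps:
u = √11 ≈ 3.3166
Z(O, r) = √11 - O
y(U, F) = -2 + √11 - U (y(U, F) = √11 - (4 - 3)*(2 + U) = √11 - (2 + U) = √11 + (-2 - U) = -2 + √11 - U)
(-5*0)*(-38 + y(-6, -6)) = (-5*0)*(-38 + (-2 + √11 - 1*(-6))) = 0*(-38 + (-2 + √11 + 6)) = 0*(-38 + (4 + √11)) = 0*(-34 + √11) = 0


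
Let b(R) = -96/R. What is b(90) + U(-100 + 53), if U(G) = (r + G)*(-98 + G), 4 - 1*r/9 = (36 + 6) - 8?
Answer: 689459/15 ≈ 45964.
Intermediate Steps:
r = -270 (r = 36 - 9*((36 + 6) - 8) = 36 - 9*(42 - 8) = 36 - 9*34 = 36 - 306 = -270)
U(G) = (-270 + G)*(-98 + G)
b(90) + U(-100 + 53) = -96/90 + (26460 + (-100 + 53)**2 - 368*(-100 + 53)) = -96*1/90 + (26460 + (-47)**2 - 368*(-47)) = -16/15 + (26460 + 2209 + 17296) = -16/15 + 45965 = 689459/15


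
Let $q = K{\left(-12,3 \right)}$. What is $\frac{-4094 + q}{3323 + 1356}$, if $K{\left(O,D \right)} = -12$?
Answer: $- \frac{4106}{4679} \approx -0.87754$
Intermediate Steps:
$q = -12$
$\frac{-4094 + q}{3323 + 1356} = \frac{-4094 - 12}{3323 + 1356} = - \frac{4106}{4679}$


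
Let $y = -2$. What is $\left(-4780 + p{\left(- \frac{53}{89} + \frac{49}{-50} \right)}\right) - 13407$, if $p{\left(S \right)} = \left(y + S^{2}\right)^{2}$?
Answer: $- \frac{7131740920956877359}{392139006250000} \approx -18187.0$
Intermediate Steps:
$p{\left(S \right)} = \left(-2 + S^{2}\right)^{2}$
$\left(-4780 + p{\left(- \frac{53}{89} + \frac{49}{-50} \right)}\right) - 13407 = \left(-4780 + \left(-2 + \left(- \frac{53}{89} + \frac{49}{-50}\right)^{2}\right)^{2}\right) - 13407 = \left(-4780 + \left(-2 + \left(\left(-53\right) \frac{1}{89} + 49 \left(- \frac{1}{50}\right)\right)^{2}\right)^{2}\right) - 13407 = \left(-4780 + \left(-2 + \left(- \frac{53}{89} - \frac{49}{50}\right)^{2}\right)^{2}\right) - 13407 = \left(-4780 + \left(-2 + \left(- \frac{7011}{4450}\right)^{2}\right)^{2}\right) - 13407 = \left(-4780 + \left(-2 + \frac{49154121}{19802500}\right)^{2}\right) - 13407 = \left(-4780 + \left(\frac{9549121}{19802500}\right)^{2}\right) - 13407 = \left(-4780 + \frac{91185711872641}{392139006250000}\right) - 13407 = - \frac{1874333264163127359}{392139006250000} - 13407 = - \frac{7131740920956877359}{392139006250000}$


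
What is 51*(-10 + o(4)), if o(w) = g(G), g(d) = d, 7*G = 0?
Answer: -510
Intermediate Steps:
G = 0 (G = (1/7)*0 = 0)
o(w) = 0
51*(-10 + o(4)) = 51*(-10 + 0) = 51*(-10) = -510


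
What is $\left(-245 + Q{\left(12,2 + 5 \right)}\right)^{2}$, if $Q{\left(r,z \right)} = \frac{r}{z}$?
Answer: $\frac{2900209}{49} \approx 59188.0$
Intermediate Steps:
$\left(-245 + Q{\left(12,2 + 5 \right)}\right)^{2} = \left(-245 + \frac{12}{2 + 5}\right)^{2} = \left(-245 + \frac{12}{7}\right)^{2} = \left(- \frac{1703}{7}\right)^{2} = \frac{2900209}{49}$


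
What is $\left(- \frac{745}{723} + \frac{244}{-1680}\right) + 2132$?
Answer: $\frac{71894013}{33740} \approx 2130.8$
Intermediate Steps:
$\left(- \frac{745}{723} + \frac{244}{-1680}\right) + 2132 = \left(\left(-745\right) \frac{1}{723} + 244 \left(- \frac{1}{1680}\right)\right) + 2132 = \left(- \frac{745}{723} - \frac{61}{420}\right) + 2132 = - \frac{39667}{33740} + 2132 = \frac{71894013}{33740}$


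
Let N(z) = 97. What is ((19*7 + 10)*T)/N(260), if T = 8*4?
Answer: 4576/97 ≈ 47.175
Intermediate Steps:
T = 32
((19*7 + 10)*T)/N(260) = ((19*7 + 10)*32)/97 = ((133 + 10)*32)*(1/97) = (143*32)*(1/97) = 4576*(1/97) = 4576/97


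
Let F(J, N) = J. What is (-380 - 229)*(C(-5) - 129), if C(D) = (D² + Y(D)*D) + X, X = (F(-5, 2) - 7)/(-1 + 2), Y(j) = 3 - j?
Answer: 95004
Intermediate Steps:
X = -12 (X = (-5 - 7)/(-1 + 2) = -12/1 = -12*1 = -12)
C(D) = -12 + D² + D*(3 - D) (C(D) = (D² + (3 - D)*D) - 12 = (D² + D*(3 - D)) - 12 = -12 + D² + D*(3 - D))
(-380 - 229)*(C(-5) - 129) = (-380 - 229)*((-12 + 3*(-5)) - 129) = -609*((-12 - 15) - 129) = -609*(-27 - 129) = -609*(-156) = 95004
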